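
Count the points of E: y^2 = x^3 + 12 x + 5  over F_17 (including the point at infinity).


For each x in F_17, count y with y^2 = x^3 + 12 x + 5 mod 17:
  x = 1: RHS = 1, y in [1, 16]  -> 2 point(s)
  x = 3: RHS = 0, y in [0]  -> 1 point(s)
  x = 4: RHS = 15, y in [7, 10]  -> 2 point(s)
  x = 6: RHS = 4, y in [2, 15]  -> 2 point(s)
  x = 8: RHS = 1, y in [1, 16]  -> 2 point(s)
  x = 9: RHS = 9, y in [3, 14]  -> 2 point(s)
  x = 16: RHS = 9, y in [3, 14]  -> 2 point(s)
Affine points: 13. Add the point at infinity: total = 14.

#E(F_17) = 14


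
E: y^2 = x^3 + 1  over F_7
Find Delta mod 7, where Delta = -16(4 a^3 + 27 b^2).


4 a^3 + 27 b^2 = 4*0^3 + 27*1^2 = 0 + 27 = 27
Delta = -16 * (27) = -432
Delta mod 7 = 2

Delta = 2 (mod 7)


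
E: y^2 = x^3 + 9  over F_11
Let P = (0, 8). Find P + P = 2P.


Doubling: s = (3 x1^2 + a) / (2 y1)
s = (3*0^2 + 0) / (2*8) mod 11 = 0
x3 = s^2 - 2 x1 mod 11 = 0^2 - 2*0 = 0
y3 = s (x1 - x3) - y1 mod 11 = 0 * (0 - 0) - 8 = 3

2P = (0, 3)


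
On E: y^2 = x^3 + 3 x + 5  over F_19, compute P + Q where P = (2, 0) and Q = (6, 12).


P != Q, so use the chord formula.
s = (y2 - y1) / (x2 - x1) = (12) / (4) mod 19 = 3
x3 = s^2 - x1 - x2 mod 19 = 3^2 - 2 - 6 = 1
y3 = s (x1 - x3) - y1 mod 19 = 3 * (2 - 1) - 0 = 3

P + Q = (1, 3)


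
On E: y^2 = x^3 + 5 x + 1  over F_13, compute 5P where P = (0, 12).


k = 5 = 101_2 (binary, LSB first: 101)
Double-and-add from P = (0, 12):
  bit 0 = 1: acc = O + (0, 12) = (0, 12)
  bit 1 = 0: acc unchanged = (0, 12)
  bit 2 = 1: acc = (0, 12) + (6, 0) = (11, 10)

5P = (11, 10)


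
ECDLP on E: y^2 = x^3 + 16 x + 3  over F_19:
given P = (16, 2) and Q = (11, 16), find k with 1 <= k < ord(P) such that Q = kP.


Enumerate multiples of P until we hit Q = (11, 16):
  1P = (16, 2)
  2P = (4, 13)
  3P = (10, 2)
  4P = (12, 17)
  5P = (11, 3)
  6P = (8, 4)
  7P = (1, 18)
  8P = (18, 9)
  9P = (2, 9)
  10P = (6, 12)
  11P = (17, 18)
  12P = (14, 11)
  13P = (14, 8)
  14P = (17, 1)
  15P = (6, 7)
  16P = (2, 10)
  17P = (18, 10)
  18P = (1, 1)
  19P = (8, 15)
  20P = (11, 16)
Match found at i = 20.

k = 20


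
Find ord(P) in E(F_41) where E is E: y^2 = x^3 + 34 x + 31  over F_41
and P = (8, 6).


Compute successive multiples of P until we hit O:
  1P = (8, 6)
  2P = (5, 30)
  3P = (10, 10)
  4P = (27, 38)
  5P = (1, 36)
  6P = (1, 5)
  7P = (27, 3)
  8P = (10, 31)
  ... (continuing to 11P)
  11P = O

ord(P) = 11


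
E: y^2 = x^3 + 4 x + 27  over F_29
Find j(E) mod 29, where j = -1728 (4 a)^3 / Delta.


Delta = -16(4 a^3 + 27 b^2) mod 29 = 5
-1728 * (4 a)^3 = -1728 * (4*4)^3 mod 29 = 26
j = 26 * 5^(-1) mod 29 = 11

j = 11 (mod 29)


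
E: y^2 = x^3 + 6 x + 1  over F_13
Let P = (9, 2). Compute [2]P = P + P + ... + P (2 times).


k = 2 = 10_2 (binary, LSB first: 01)
Double-and-add from P = (9, 2):
  bit 0 = 0: acc unchanged = O
  bit 1 = 1: acc = O + (5, 0) = (5, 0)

2P = (5, 0)


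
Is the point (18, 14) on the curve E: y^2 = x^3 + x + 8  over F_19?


Check whether y^2 = x^3 + 1 x + 8 (mod 19) for (x, y) = (18, 14).
LHS: y^2 = 14^2 mod 19 = 6
RHS: x^3 + 1 x + 8 = 18^3 + 1*18 + 8 mod 19 = 6
LHS = RHS

Yes, on the curve


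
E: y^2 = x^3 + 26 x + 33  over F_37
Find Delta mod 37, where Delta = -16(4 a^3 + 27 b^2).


4 a^3 + 27 b^2 = 4*26^3 + 27*33^2 = 70304 + 29403 = 99707
Delta = -16 * (99707) = -1595312
Delta mod 37 = 17

Delta = 17 (mod 37)


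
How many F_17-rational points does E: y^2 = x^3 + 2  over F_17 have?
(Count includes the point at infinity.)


For each x in F_17, count y with y^2 = x^3 + 0 x + 2 mod 17:
  x = 0: RHS = 2, y in [6, 11]  -> 2 point(s)
  x = 4: RHS = 15, y in [7, 10]  -> 2 point(s)
  x = 5: RHS = 8, y in [5, 12]  -> 2 point(s)
  x = 8: RHS = 4, y in [2, 15]  -> 2 point(s)
  x = 9: RHS = 0, y in [0]  -> 1 point(s)
  x = 10: RHS = 16, y in [4, 13]  -> 2 point(s)
  x = 12: RHS = 13, y in [8, 9]  -> 2 point(s)
  x = 14: RHS = 9, y in [3, 14]  -> 2 point(s)
  x = 16: RHS = 1, y in [1, 16]  -> 2 point(s)
Affine points: 17. Add the point at infinity: total = 18.

#E(F_17) = 18


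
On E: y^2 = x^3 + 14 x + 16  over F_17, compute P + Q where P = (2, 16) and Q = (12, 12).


P != Q, so use the chord formula.
s = (y2 - y1) / (x2 - x1) = (13) / (10) mod 17 = 3
x3 = s^2 - x1 - x2 mod 17 = 3^2 - 2 - 12 = 12
y3 = s (x1 - x3) - y1 mod 17 = 3 * (2 - 12) - 16 = 5

P + Q = (12, 5)


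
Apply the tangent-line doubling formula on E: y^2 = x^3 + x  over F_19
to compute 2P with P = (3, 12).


Doubling: s = (3 x1^2 + a) / (2 y1)
s = (3*3^2 + 1) / (2*12) mod 19 = 17
x3 = s^2 - 2 x1 mod 19 = 17^2 - 2*3 = 17
y3 = s (x1 - x3) - y1 mod 19 = 17 * (3 - 17) - 12 = 16

2P = (17, 16)


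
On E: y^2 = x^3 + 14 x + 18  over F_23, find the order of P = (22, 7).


Compute successive multiples of P until we hit O:
  1P = (22, 7)
  2P = (5, 12)
  3P = (5, 11)
  4P = (22, 16)
  5P = O

ord(P) = 5


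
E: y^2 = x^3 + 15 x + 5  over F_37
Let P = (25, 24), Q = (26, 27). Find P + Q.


P != Q, so use the chord formula.
s = (y2 - y1) / (x2 - x1) = (3) / (1) mod 37 = 3
x3 = s^2 - x1 - x2 mod 37 = 3^2 - 25 - 26 = 32
y3 = s (x1 - x3) - y1 mod 37 = 3 * (25 - 32) - 24 = 29

P + Q = (32, 29)


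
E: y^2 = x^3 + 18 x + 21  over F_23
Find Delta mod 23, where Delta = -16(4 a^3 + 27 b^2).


4 a^3 + 27 b^2 = 4*18^3 + 27*21^2 = 23328 + 11907 = 35235
Delta = -16 * (35235) = -563760
Delta mod 23 = 16

Delta = 16 (mod 23)


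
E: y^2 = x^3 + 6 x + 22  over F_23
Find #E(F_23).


For each x in F_23, count y with y^2 = x^3 + 6 x + 22 mod 23:
  x = 1: RHS = 6, y in [11, 12]  -> 2 point(s)
  x = 4: RHS = 18, y in [8, 15]  -> 2 point(s)
  x = 5: RHS = 16, y in [4, 19]  -> 2 point(s)
  x = 7: RHS = 16, y in [4, 19]  -> 2 point(s)
  x = 9: RHS = 0, y in [0]  -> 1 point(s)
  x = 10: RHS = 1, y in [1, 22]  -> 2 point(s)
  x = 11: RHS = 16, y in [4, 19]  -> 2 point(s)
  x = 17: RHS = 0, y in [0]  -> 1 point(s)
  x = 19: RHS = 3, y in [7, 16]  -> 2 point(s)
  x = 20: RHS = 0, y in [0]  -> 1 point(s)
  x = 21: RHS = 2, y in [5, 18]  -> 2 point(s)
Affine points: 19. Add the point at infinity: total = 20.

#E(F_23) = 20


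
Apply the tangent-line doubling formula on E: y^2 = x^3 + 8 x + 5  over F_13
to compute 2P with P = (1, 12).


Doubling: s = (3 x1^2 + a) / (2 y1)
s = (3*1^2 + 8) / (2*12) mod 13 = 1
x3 = s^2 - 2 x1 mod 13 = 1^2 - 2*1 = 12
y3 = s (x1 - x3) - y1 mod 13 = 1 * (1 - 12) - 12 = 3

2P = (12, 3)


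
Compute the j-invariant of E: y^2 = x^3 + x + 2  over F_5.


Delta = -16(4 a^3 + 27 b^2) mod 5 = 3
-1728 * (4 a)^3 = -1728 * (4*1)^3 mod 5 = 3
j = 3 * 3^(-1) mod 5 = 1

j = 1 (mod 5)


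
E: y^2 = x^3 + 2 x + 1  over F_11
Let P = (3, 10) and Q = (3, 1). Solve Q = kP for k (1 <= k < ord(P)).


Enumerate multiples of P until we hit Q = (3, 1):
  1P = (3, 10)
  2P = (9, 0)
  3P = (3, 1)
Match found at i = 3.

k = 3


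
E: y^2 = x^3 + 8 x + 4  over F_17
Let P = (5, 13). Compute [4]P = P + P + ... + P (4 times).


k = 4 = 100_2 (binary, LSB first: 001)
Double-and-add from P = (5, 13):
  bit 0 = 0: acc unchanged = O
  bit 1 = 0: acc unchanged = O
  bit 2 = 1: acc = O + (14, 2) = (14, 2)

4P = (14, 2)


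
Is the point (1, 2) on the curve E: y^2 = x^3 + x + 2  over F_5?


Check whether y^2 = x^3 + 1 x + 2 (mod 5) for (x, y) = (1, 2).
LHS: y^2 = 2^2 mod 5 = 4
RHS: x^3 + 1 x + 2 = 1^3 + 1*1 + 2 mod 5 = 4
LHS = RHS

Yes, on the curve


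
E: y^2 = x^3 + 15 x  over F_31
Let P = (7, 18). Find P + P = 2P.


Doubling: s = (3 x1^2 + a) / (2 y1)
s = (3*7^2 + 15) / (2*18) mod 31 = 20
x3 = s^2 - 2 x1 mod 31 = 20^2 - 2*7 = 14
y3 = s (x1 - x3) - y1 mod 31 = 20 * (7 - 14) - 18 = 28

2P = (14, 28)


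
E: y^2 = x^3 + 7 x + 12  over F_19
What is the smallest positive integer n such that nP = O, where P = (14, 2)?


Compute successive multiples of P until we hit O:
  1P = (14, 2)
  2P = (17, 3)
  3P = (5, 1)
  4P = (4, 16)
  5P = (6, 2)
  6P = (18, 17)
  7P = (7, 10)
  8P = (9, 14)
  ... (continuing to 22P)
  22P = O

ord(P) = 22


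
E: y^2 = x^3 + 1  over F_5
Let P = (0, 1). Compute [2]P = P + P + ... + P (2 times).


k = 2 = 10_2 (binary, LSB first: 01)
Double-and-add from P = (0, 1):
  bit 0 = 0: acc unchanged = O
  bit 1 = 1: acc = O + (0, 4) = (0, 4)

2P = (0, 4)


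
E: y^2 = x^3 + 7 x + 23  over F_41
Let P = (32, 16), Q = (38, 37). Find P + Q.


P != Q, so use the chord formula.
s = (y2 - y1) / (x2 - x1) = (21) / (6) mod 41 = 24
x3 = s^2 - x1 - x2 mod 41 = 24^2 - 32 - 38 = 14
y3 = s (x1 - x3) - y1 mod 41 = 24 * (32 - 14) - 16 = 6

P + Q = (14, 6)


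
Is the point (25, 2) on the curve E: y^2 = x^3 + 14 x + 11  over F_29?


Check whether y^2 = x^3 + 14 x + 11 (mod 29) for (x, y) = (25, 2).
LHS: y^2 = 2^2 mod 29 = 4
RHS: x^3 + 14 x + 11 = 25^3 + 14*25 + 11 mod 29 = 7
LHS != RHS

No, not on the curve


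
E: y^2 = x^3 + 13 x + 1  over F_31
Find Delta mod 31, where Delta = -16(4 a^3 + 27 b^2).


4 a^3 + 27 b^2 = 4*13^3 + 27*1^2 = 8788 + 27 = 8815
Delta = -16 * (8815) = -141040
Delta mod 31 = 10

Delta = 10 (mod 31)


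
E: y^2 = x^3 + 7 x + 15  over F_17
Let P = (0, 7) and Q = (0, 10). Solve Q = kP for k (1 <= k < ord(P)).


Enumerate multiples of P until we hit Q = (0, 10):
  1P = (0, 7)
  2P = (13, 12)
  3P = (13, 5)
  4P = (0, 10)
Match found at i = 4.

k = 4


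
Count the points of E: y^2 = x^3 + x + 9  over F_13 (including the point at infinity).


For each x in F_13, count y with y^2 = x^3 + 1 x + 9 mod 13:
  x = 0: RHS = 9, y in [3, 10]  -> 2 point(s)
  x = 3: RHS = 0, y in [0]  -> 1 point(s)
  x = 4: RHS = 12, y in [5, 8]  -> 2 point(s)
  x = 5: RHS = 9, y in [3, 10]  -> 2 point(s)
  x = 6: RHS = 10, y in [6, 7]  -> 2 point(s)
  x = 8: RHS = 9, y in [3, 10]  -> 2 point(s)
  x = 11: RHS = 12, y in [5, 8]  -> 2 point(s)
Affine points: 13. Add the point at infinity: total = 14.

#E(F_13) = 14


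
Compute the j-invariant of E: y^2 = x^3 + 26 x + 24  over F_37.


Delta = -16(4 a^3 + 27 b^2) mod 37 = 3
-1728 * (4 a)^3 = -1728 * (4*26)^3 mod 37 = 1
j = 1 * 3^(-1) mod 37 = 25

j = 25 (mod 37)


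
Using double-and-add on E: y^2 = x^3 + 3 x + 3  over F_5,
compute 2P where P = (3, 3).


k = 2 = 10_2 (binary, LSB first: 01)
Double-and-add from P = (3, 3):
  bit 0 = 0: acc unchanged = O
  bit 1 = 1: acc = O + (4, 2) = (4, 2)

2P = (4, 2)


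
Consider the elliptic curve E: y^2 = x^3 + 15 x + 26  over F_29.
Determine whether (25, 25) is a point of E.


Check whether y^2 = x^3 + 15 x + 26 (mod 29) for (x, y) = (25, 25).
LHS: y^2 = 25^2 mod 29 = 16
RHS: x^3 + 15 x + 26 = 25^3 + 15*25 + 26 mod 29 = 18
LHS != RHS

No, not on the curve


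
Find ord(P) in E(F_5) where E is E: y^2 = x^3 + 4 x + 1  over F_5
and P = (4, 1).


Compute successive multiples of P until we hit O:
  1P = (4, 1)
  2P = (3, 0)
  3P = (4, 4)
  4P = O

ord(P) = 4


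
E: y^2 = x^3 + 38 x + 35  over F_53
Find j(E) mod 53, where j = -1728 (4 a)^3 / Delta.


Delta = -16(4 a^3 + 27 b^2) mod 53 = 30
-1728 * (4 a)^3 = -1728 * (4*38)^3 mod 53 = 5
j = 5 * 30^(-1) mod 53 = 9

j = 9 (mod 53)


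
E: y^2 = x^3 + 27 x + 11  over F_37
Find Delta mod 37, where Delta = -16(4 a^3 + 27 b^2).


4 a^3 + 27 b^2 = 4*27^3 + 27*11^2 = 78732 + 3267 = 81999
Delta = -16 * (81999) = -1311984
Delta mod 37 = 36

Delta = 36 (mod 37)


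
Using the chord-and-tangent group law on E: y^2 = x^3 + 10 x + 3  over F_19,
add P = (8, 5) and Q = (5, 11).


P != Q, so use the chord formula.
s = (y2 - y1) / (x2 - x1) = (6) / (16) mod 19 = 17
x3 = s^2 - x1 - x2 mod 19 = 17^2 - 8 - 5 = 10
y3 = s (x1 - x3) - y1 mod 19 = 17 * (8 - 10) - 5 = 18

P + Q = (10, 18)


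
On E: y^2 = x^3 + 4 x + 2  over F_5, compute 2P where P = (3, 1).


Doubling: s = (3 x1^2 + a) / (2 y1)
s = (3*3^2 + 4) / (2*1) mod 5 = 3
x3 = s^2 - 2 x1 mod 5 = 3^2 - 2*3 = 3
y3 = s (x1 - x3) - y1 mod 5 = 3 * (3 - 3) - 1 = 4

2P = (3, 4)


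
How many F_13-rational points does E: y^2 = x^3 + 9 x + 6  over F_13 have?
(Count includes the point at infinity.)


For each x in F_13, count y with y^2 = x^3 + 9 x + 6 mod 13:
  x = 1: RHS = 3, y in [4, 9]  -> 2 point(s)
  x = 6: RHS = 3, y in [4, 9]  -> 2 point(s)
  x = 7: RHS = 9, y in [3, 10]  -> 2 point(s)
  x = 9: RHS = 10, y in [6, 7]  -> 2 point(s)
  x = 10: RHS = 4, y in [2, 11]  -> 2 point(s)
  x = 12: RHS = 9, y in [3, 10]  -> 2 point(s)
Affine points: 12. Add the point at infinity: total = 13.

#E(F_13) = 13


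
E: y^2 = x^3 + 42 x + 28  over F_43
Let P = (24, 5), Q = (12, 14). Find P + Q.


P != Q, so use the chord formula.
s = (y2 - y1) / (x2 - x1) = (9) / (31) mod 43 = 10
x3 = s^2 - x1 - x2 mod 43 = 10^2 - 24 - 12 = 21
y3 = s (x1 - x3) - y1 mod 43 = 10 * (24 - 21) - 5 = 25

P + Q = (21, 25)


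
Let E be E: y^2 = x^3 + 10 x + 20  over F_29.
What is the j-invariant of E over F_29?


Delta = -16(4 a^3 + 27 b^2) mod 29 = 14
-1728 * (4 a)^3 = -1728 * (4*10)^3 mod 29 = 22
j = 22 * 14^(-1) mod 29 = 14

j = 14 (mod 29)


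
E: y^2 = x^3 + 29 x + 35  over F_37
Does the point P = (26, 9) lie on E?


Check whether y^2 = x^3 + 29 x + 35 (mod 37) for (x, y) = (26, 9).
LHS: y^2 = 9^2 mod 37 = 7
RHS: x^3 + 29 x + 35 = 26^3 + 29*26 + 35 mod 37 = 13
LHS != RHS

No, not on the curve


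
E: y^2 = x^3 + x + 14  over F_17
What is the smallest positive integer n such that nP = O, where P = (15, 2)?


Compute successive multiples of P until we hit O:
  1P = (15, 2)
  2P = (5, 5)
  3P = (1, 4)
  4P = (9, 2)
  5P = (10, 15)
  6P = (11, 8)
  7P = (6, 10)
  8P = (14, 16)
  ... (continuing to 17P)
  17P = O

ord(P) = 17


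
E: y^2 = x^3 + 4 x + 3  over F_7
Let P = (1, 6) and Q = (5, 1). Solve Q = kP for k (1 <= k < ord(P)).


Enumerate multiples of P until we hit Q = (5, 1):
  1P = (1, 6)
  2P = (5, 1)
Match found at i = 2.

k = 2


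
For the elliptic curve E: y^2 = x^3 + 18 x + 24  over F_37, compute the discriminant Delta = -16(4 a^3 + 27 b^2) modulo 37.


4 a^3 + 27 b^2 = 4*18^3 + 27*24^2 = 23328 + 15552 = 38880
Delta = -16 * (38880) = -622080
Delta mod 37 = 1

Delta = 1 (mod 37)


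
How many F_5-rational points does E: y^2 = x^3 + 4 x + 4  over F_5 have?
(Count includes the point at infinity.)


For each x in F_5, count y with y^2 = x^3 + 4 x + 4 mod 5:
  x = 0: RHS = 4, y in [2, 3]  -> 2 point(s)
  x = 1: RHS = 4, y in [2, 3]  -> 2 point(s)
  x = 2: RHS = 0, y in [0]  -> 1 point(s)
  x = 4: RHS = 4, y in [2, 3]  -> 2 point(s)
Affine points: 7. Add the point at infinity: total = 8.

#E(F_5) = 8


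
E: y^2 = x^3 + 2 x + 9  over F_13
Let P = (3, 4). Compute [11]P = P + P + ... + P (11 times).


k = 11 = 1011_2 (binary, LSB first: 1101)
Double-and-add from P = (3, 4):
  bit 0 = 1: acc = O + (3, 4) = (3, 4)
  bit 1 = 1: acc = (3, 4) + (11, 6) = (8, 11)
  bit 2 = 0: acc unchanged = (8, 11)
  bit 3 = 1: acc = (8, 11) + (0, 3) = (6, 4)

11P = (6, 4)


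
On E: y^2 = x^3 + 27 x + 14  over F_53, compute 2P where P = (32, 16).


Doubling: s = (3 x1^2 + a) / (2 y1)
s = (3*32^2 + 27) / (2*16) mod 53 = 19
x3 = s^2 - 2 x1 mod 53 = 19^2 - 2*32 = 32
y3 = s (x1 - x3) - y1 mod 53 = 19 * (32 - 32) - 16 = 37

2P = (32, 37)


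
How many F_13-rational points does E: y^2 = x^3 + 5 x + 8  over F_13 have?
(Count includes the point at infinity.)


For each x in F_13, count y with y^2 = x^3 + 5 x + 8 mod 13:
  x = 1: RHS = 1, y in [1, 12]  -> 2 point(s)
  x = 2: RHS = 0, y in [0]  -> 1 point(s)
  x = 4: RHS = 1, y in [1, 12]  -> 2 point(s)
  x = 7: RHS = 9, y in [3, 10]  -> 2 point(s)
  x = 8: RHS = 1, y in [1, 12]  -> 2 point(s)
  x = 11: RHS = 3, y in [4, 9]  -> 2 point(s)
Affine points: 11. Add the point at infinity: total = 12.

#E(F_13) = 12


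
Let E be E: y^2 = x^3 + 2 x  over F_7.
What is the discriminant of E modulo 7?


4 a^3 + 27 b^2 = 4*2^3 + 27*0^2 = 32 + 0 = 32
Delta = -16 * (32) = -512
Delta mod 7 = 6

Delta = 6 (mod 7)


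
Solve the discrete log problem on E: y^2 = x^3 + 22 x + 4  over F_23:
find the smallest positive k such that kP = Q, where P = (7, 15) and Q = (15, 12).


Enumerate multiples of P until we hit Q = (15, 12):
  1P = (7, 15)
  2P = (15, 12)
Match found at i = 2.

k = 2


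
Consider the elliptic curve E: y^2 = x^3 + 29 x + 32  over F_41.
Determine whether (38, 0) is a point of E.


Check whether y^2 = x^3 + 29 x + 32 (mod 41) for (x, y) = (38, 0).
LHS: y^2 = 0^2 mod 41 = 0
RHS: x^3 + 29 x + 32 = 38^3 + 29*38 + 32 mod 41 = 0
LHS = RHS

Yes, on the curve


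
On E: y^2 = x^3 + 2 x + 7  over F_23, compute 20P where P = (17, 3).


k = 20 = 10100_2 (binary, LSB first: 00101)
Double-and-add from P = (17, 3):
  bit 0 = 0: acc unchanged = O
  bit 1 = 0: acc unchanged = O
  bit 2 = 1: acc = O + (8, 12) = (8, 12)
  bit 3 = 0: acc unchanged = (8, 12)
  bit 4 = 1: acc = (8, 12) + (22, 21) = (17, 20)

20P = (17, 20)


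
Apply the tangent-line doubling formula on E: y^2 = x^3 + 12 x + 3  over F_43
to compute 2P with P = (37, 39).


Doubling: s = (3 x1^2 + a) / (2 y1)
s = (3*37^2 + 12) / (2*39) mod 43 = 28
x3 = s^2 - 2 x1 mod 43 = 28^2 - 2*37 = 22
y3 = s (x1 - x3) - y1 mod 43 = 28 * (37 - 22) - 39 = 37

2P = (22, 37)


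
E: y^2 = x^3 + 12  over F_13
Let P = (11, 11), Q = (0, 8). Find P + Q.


P != Q, so use the chord formula.
s = (y2 - y1) / (x2 - x1) = (10) / (2) mod 13 = 5
x3 = s^2 - x1 - x2 mod 13 = 5^2 - 11 - 0 = 1
y3 = s (x1 - x3) - y1 mod 13 = 5 * (11 - 1) - 11 = 0

P + Q = (1, 0)


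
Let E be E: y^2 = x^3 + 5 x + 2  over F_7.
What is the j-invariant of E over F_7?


Delta = -16(4 a^3 + 27 b^2) mod 7 = 2
-1728 * (4 a)^3 = -1728 * (4*5)^3 mod 7 = 6
j = 6 * 2^(-1) mod 7 = 3

j = 3 (mod 7)


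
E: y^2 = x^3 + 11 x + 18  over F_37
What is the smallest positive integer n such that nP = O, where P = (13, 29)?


Compute successive multiples of P until we hit O:
  1P = (13, 29)
  2P = (11, 8)
  3P = (3, 2)
  4P = (22, 17)
  5P = (12, 19)
  6P = (1, 17)
  7P = (24, 34)
  8P = (21, 1)
  ... (continuing to 37P)
  37P = O

ord(P) = 37


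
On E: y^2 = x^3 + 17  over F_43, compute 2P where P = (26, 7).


Doubling: s = (3 x1^2 + a) / (2 y1)
s = (3*26^2 + 0) / (2*7) mod 43 = 22
x3 = s^2 - 2 x1 mod 43 = 22^2 - 2*26 = 2
y3 = s (x1 - x3) - y1 mod 43 = 22 * (26 - 2) - 7 = 5

2P = (2, 5)


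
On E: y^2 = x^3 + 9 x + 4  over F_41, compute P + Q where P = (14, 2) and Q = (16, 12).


P != Q, so use the chord formula.
s = (y2 - y1) / (x2 - x1) = (10) / (2) mod 41 = 5
x3 = s^2 - x1 - x2 mod 41 = 5^2 - 14 - 16 = 36
y3 = s (x1 - x3) - y1 mod 41 = 5 * (14 - 36) - 2 = 11

P + Q = (36, 11)


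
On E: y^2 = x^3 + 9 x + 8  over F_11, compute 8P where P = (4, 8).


k = 8 = 1000_2 (binary, LSB first: 0001)
Double-and-add from P = (4, 8):
  bit 0 = 0: acc unchanged = O
  bit 1 = 0: acc unchanged = O
  bit 2 = 0: acc unchanged = O
  bit 3 = 1: acc = O + (2, 1) = (2, 1)

8P = (2, 1)


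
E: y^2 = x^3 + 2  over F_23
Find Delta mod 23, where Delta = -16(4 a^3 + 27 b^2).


4 a^3 + 27 b^2 = 4*0^3 + 27*2^2 = 0 + 108 = 108
Delta = -16 * (108) = -1728
Delta mod 23 = 20

Delta = 20 (mod 23)


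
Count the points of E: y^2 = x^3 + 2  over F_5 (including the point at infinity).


For each x in F_5, count y with y^2 = x^3 + 0 x + 2 mod 5:
  x = 2: RHS = 0, y in [0]  -> 1 point(s)
  x = 3: RHS = 4, y in [2, 3]  -> 2 point(s)
  x = 4: RHS = 1, y in [1, 4]  -> 2 point(s)
Affine points: 5. Add the point at infinity: total = 6.

#E(F_5) = 6


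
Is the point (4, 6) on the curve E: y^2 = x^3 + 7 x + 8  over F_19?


Check whether y^2 = x^3 + 7 x + 8 (mod 19) for (x, y) = (4, 6).
LHS: y^2 = 6^2 mod 19 = 17
RHS: x^3 + 7 x + 8 = 4^3 + 7*4 + 8 mod 19 = 5
LHS != RHS

No, not on the curve


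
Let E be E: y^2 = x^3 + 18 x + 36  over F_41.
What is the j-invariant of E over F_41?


Delta = -16(4 a^3 + 27 b^2) mod 41 = 40
-1728 * (4 a)^3 = -1728 * (4*18)^3 mod 41 = 14
j = 14 * 40^(-1) mod 41 = 27

j = 27 (mod 41)


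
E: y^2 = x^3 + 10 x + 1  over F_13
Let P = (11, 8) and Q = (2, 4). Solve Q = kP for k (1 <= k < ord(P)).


Enumerate multiples of P until we hit Q = (2, 4):
  1P = (11, 8)
  2P = (0, 12)
  3P = (6, 2)
  4P = (12, 9)
  5P = (4, 12)
  6P = (10, 10)
  7P = (9, 1)
  8P = (2, 4)
Match found at i = 8.

k = 8


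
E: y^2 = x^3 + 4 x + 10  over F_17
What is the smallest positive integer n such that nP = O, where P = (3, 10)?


Compute successive multiples of P until we hit O:
  1P = (3, 10)
  2P = (12, 16)
  3P = (10, 8)
  4P = (2, 14)
  5P = (11, 5)
  6P = (1, 10)
  7P = (13, 7)
  8P = (5, 11)
  ... (continuing to 17P)
  17P = O

ord(P) = 17


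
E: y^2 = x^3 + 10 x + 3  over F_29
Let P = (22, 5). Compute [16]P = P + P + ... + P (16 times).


k = 16 = 10000_2 (binary, LSB first: 00001)
Double-and-add from P = (22, 5):
  bit 0 = 0: acc unchanged = O
  bit 1 = 0: acc unchanged = O
  bit 2 = 0: acc unchanged = O
  bit 3 = 0: acc unchanged = O
  bit 4 = 1: acc = O + (21, 22) = (21, 22)

16P = (21, 22)


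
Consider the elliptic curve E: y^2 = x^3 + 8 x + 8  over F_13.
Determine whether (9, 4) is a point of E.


Check whether y^2 = x^3 + 8 x + 8 (mod 13) for (x, y) = (9, 4).
LHS: y^2 = 4^2 mod 13 = 3
RHS: x^3 + 8 x + 8 = 9^3 + 8*9 + 8 mod 13 = 3
LHS = RHS

Yes, on the curve


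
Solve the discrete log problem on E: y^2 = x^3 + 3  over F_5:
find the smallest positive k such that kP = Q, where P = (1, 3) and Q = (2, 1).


Enumerate multiples of P until we hit Q = (2, 1):
  1P = (1, 3)
  2P = (2, 4)
  3P = (3, 0)
  4P = (2, 1)
Match found at i = 4.

k = 4


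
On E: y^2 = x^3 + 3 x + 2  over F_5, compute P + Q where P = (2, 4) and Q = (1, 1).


P != Q, so use the chord formula.
s = (y2 - y1) / (x2 - x1) = (2) / (4) mod 5 = 3
x3 = s^2 - x1 - x2 mod 5 = 3^2 - 2 - 1 = 1
y3 = s (x1 - x3) - y1 mod 5 = 3 * (2 - 1) - 4 = 4

P + Q = (1, 4)


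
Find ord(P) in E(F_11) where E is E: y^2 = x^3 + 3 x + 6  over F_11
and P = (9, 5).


Compute successive multiples of P until we hit O:
  1P = (9, 5)
  2P = (9, 6)
  3P = O

ord(P) = 3


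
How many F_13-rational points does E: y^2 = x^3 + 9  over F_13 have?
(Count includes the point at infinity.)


For each x in F_13, count y with y^2 = x^3 + 0 x + 9 mod 13:
  x = 0: RHS = 9, y in [3, 10]  -> 2 point(s)
  x = 1: RHS = 10, y in [6, 7]  -> 2 point(s)
  x = 2: RHS = 4, y in [2, 11]  -> 2 point(s)
  x = 3: RHS = 10, y in [6, 7]  -> 2 point(s)
  x = 5: RHS = 4, y in [2, 11]  -> 2 point(s)
  x = 6: RHS = 4, y in [2, 11]  -> 2 point(s)
  x = 7: RHS = 1, y in [1, 12]  -> 2 point(s)
  x = 8: RHS = 1, y in [1, 12]  -> 2 point(s)
  x = 9: RHS = 10, y in [6, 7]  -> 2 point(s)
  x = 11: RHS = 1, y in [1, 12]  -> 2 point(s)
Affine points: 20. Add the point at infinity: total = 21.

#E(F_13) = 21


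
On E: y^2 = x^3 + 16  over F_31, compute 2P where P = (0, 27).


Doubling: s = (3 x1^2 + a) / (2 y1)
s = (3*0^2 + 0) / (2*27) mod 31 = 0
x3 = s^2 - 2 x1 mod 31 = 0^2 - 2*0 = 0
y3 = s (x1 - x3) - y1 mod 31 = 0 * (0 - 0) - 27 = 4

2P = (0, 4)


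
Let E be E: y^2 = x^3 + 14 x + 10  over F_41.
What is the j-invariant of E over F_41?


Delta = -16(4 a^3 + 27 b^2) mod 41 = 1
-1728 * (4 a)^3 = -1728 * (4*14)^3 mod 41 = 4
j = 4 * 1^(-1) mod 41 = 4

j = 4 (mod 41)


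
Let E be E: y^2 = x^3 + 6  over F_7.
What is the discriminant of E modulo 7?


4 a^3 + 27 b^2 = 4*0^3 + 27*6^2 = 0 + 972 = 972
Delta = -16 * (972) = -15552
Delta mod 7 = 2

Delta = 2 (mod 7)


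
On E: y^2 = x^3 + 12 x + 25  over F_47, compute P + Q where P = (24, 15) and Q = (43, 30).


P != Q, so use the chord formula.
s = (y2 - y1) / (x2 - x1) = (15) / (19) mod 47 = 28
x3 = s^2 - x1 - x2 mod 47 = 28^2 - 24 - 43 = 12
y3 = s (x1 - x3) - y1 mod 47 = 28 * (24 - 12) - 15 = 39

P + Q = (12, 39)


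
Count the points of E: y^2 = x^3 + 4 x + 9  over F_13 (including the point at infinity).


For each x in F_13, count y with y^2 = x^3 + 4 x + 9 mod 13:
  x = 0: RHS = 9, y in [3, 10]  -> 2 point(s)
  x = 1: RHS = 1, y in [1, 12]  -> 2 point(s)
  x = 2: RHS = 12, y in [5, 8]  -> 2 point(s)
  x = 3: RHS = 9, y in [3, 10]  -> 2 point(s)
  x = 7: RHS = 3, y in [4, 9]  -> 2 point(s)
  x = 10: RHS = 9, y in [3, 10]  -> 2 point(s)
  x = 12: RHS = 4, y in [2, 11]  -> 2 point(s)
Affine points: 14. Add the point at infinity: total = 15.

#E(F_13) = 15


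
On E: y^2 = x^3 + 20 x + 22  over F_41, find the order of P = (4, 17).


Compute successive multiples of P until we hit O:
  1P = (4, 17)
  2P = (37, 40)
  3P = (23, 12)
  4P = (16, 25)
  5P = (26, 23)
  6P = (27, 14)
  7P = (18, 8)
  8P = (10, 22)
  ... (continuing to 33P)
  33P = O

ord(P) = 33


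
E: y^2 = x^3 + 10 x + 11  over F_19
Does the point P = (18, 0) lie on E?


Check whether y^2 = x^3 + 10 x + 11 (mod 19) for (x, y) = (18, 0).
LHS: y^2 = 0^2 mod 19 = 0
RHS: x^3 + 10 x + 11 = 18^3 + 10*18 + 11 mod 19 = 0
LHS = RHS

Yes, on the curve


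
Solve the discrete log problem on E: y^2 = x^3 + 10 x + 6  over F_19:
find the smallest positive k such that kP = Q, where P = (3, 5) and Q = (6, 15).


Enumerate multiples of P until we hit Q = (6, 15):
  1P = (3, 5)
  2P = (17, 4)
  3P = (15, 4)
  4P = (8, 16)
  5P = (6, 15)
Match found at i = 5.

k = 5


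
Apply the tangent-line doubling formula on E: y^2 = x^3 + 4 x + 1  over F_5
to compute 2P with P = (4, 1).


Doubling: s = (3 x1^2 + a) / (2 y1)
s = (3*4^2 + 4) / (2*1) mod 5 = 1
x3 = s^2 - 2 x1 mod 5 = 1^2 - 2*4 = 3
y3 = s (x1 - x3) - y1 mod 5 = 1 * (4 - 3) - 1 = 0

2P = (3, 0)


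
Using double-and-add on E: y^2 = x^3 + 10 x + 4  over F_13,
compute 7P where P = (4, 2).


k = 7 = 111_2 (binary, LSB first: 111)
Double-and-add from P = (4, 2):
  bit 0 = 1: acc = O + (4, 2) = (4, 2)
  bit 1 = 1: acc = (4, 2) + (4, 11) = O
  bit 2 = 1: acc = O + (4, 2) = (4, 2)

7P = (4, 2)


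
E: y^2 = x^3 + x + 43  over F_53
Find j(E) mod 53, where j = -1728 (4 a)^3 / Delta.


Delta = -16(4 a^3 + 27 b^2) mod 53 = 37
-1728 * (4 a)^3 = -1728 * (4*1)^3 mod 53 = 19
j = 19 * 37^(-1) mod 53 = 22

j = 22 (mod 53)


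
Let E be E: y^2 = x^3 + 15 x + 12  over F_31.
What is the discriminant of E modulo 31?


4 a^3 + 27 b^2 = 4*15^3 + 27*12^2 = 13500 + 3888 = 17388
Delta = -16 * (17388) = -278208
Delta mod 31 = 17

Delta = 17 (mod 31)


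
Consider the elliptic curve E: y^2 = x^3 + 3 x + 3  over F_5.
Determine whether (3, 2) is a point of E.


Check whether y^2 = x^3 + 3 x + 3 (mod 5) for (x, y) = (3, 2).
LHS: y^2 = 2^2 mod 5 = 4
RHS: x^3 + 3 x + 3 = 3^3 + 3*3 + 3 mod 5 = 4
LHS = RHS

Yes, on the curve


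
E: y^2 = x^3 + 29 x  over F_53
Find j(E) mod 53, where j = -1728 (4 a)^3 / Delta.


Delta = -16(4 a^3 + 27 b^2) mod 53 = 7
-1728 * (4 a)^3 = -1728 * (4*29)^3 mod 53 = 12
j = 12 * 7^(-1) mod 53 = 32

j = 32 (mod 53)


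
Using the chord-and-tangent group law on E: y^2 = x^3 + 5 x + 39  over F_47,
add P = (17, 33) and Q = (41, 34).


P != Q, so use the chord formula.
s = (y2 - y1) / (x2 - x1) = (1) / (24) mod 47 = 2
x3 = s^2 - x1 - x2 mod 47 = 2^2 - 17 - 41 = 40
y3 = s (x1 - x3) - y1 mod 47 = 2 * (17 - 40) - 33 = 15

P + Q = (40, 15)


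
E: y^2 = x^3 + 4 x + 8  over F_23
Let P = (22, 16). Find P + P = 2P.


Doubling: s = (3 x1^2 + a) / (2 y1)
s = (3*22^2 + 4) / (2*16) mod 23 = 11
x3 = s^2 - 2 x1 mod 23 = 11^2 - 2*22 = 8
y3 = s (x1 - x3) - y1 mod 23 = 11 * (22 - 8) - 16 = 0

2P = (8, 0)


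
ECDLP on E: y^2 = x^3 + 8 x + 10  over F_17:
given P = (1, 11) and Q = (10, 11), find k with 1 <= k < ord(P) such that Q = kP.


Enumerate multiples of P until we hit Q = (10, 11):
  1P = (1, 11)
  2P = (11, 1)
  3P = (6, 11)
  4P = (10, 6)
  5P = (4, 2)
  6P = (4, 15)
  7P = (10, 11)
Match found at i = 7.

k = 7


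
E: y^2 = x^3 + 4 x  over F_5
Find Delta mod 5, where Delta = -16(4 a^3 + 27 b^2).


4 a^3 + 27 b^2 = 4*4^3 + 27*0^2 = 256 + 0 = 256
Delta = -16 * (256) = -4096
Delta mod 5 = 4

Delta = 4 (mod 5)


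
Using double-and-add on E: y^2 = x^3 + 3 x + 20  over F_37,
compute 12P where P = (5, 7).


k = 12 = 1100_2 (binary, LSB first: 0011)
Double-and-add from P = (5, 7):
  bit 0 = 0: acc unchanged = O
  bit 1 = 0: acc unchanged = O
  bit 2 = 1: acc = O + (8, 1) = (8, 1)
  bit 3 = 1: acc = (8, 1) + (9, 31) = (32, 19)

12P = (32, 19)


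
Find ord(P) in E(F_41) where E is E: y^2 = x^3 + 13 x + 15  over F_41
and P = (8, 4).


Compute successive multiples of P until we hit O:
  1P = (8, 4)
  2P = (25, 37)
  3P = (40, 40)
  4P = (9, 0)
  5P = (40, 1)
  6P = (25, 4)
  7P = (8, 37)
  8P = O

ord(P) = 8


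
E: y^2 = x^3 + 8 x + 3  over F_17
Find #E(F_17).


For each x in F_17, count y with y^2 = x^3 + 8 x + 3 mod 17:
  x = 5: RHS = 15, y in [7, 10]  -> 2 point(s)
  x = 8: RHS = 1, y in [1, 16]  -> 2 point(s)
  x = 12: RHS = 8, y in [5, 12]  -> 2 point(s)
  x = 13: RHS = 9, y in [3, 14]  -> 2 point(s)
  x = 15: RHS = 13, y in [8, 9]  -> 2 point(s)
Affine points: 10. Add the point at infinity: total = 11.

#E(F_17) = 11


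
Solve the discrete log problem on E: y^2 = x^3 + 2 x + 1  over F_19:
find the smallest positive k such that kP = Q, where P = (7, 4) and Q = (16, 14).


Enumerate multiples of P until we hit Q = (16, 14):
  1P = (7, 4)
  2P = (9, 11)
  3P = (1, 17)
  4P = (12, 10)
  5P = (6, 1)
  6P = (15, 10)
  7P = (13, 1)
  8P = (4, 4)
  9P = (8, 15)
  10P = (11, 9)
  11P = (18, 6)
  12P = (0, 18)
  13P = (16, 14)
Match found at i = 13.

k = 13


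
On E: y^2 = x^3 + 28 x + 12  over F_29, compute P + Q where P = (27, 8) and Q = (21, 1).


P != Q, so use the chord formula.
s = (y2 - y1) / (x2 - x1) = (22) / (23) mod 29 = 6
x3 = s^2 - x1 - x2 mod 29 = 6^2 - 27 - 21 = 17
y3 = s (x1 - x3) - y1 mod 29 = 6 * (27 - 17) - 8 = 23

P + Q = (17, 23)


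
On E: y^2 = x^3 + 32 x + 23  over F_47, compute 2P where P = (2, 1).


Doubling: s = (3 x1^2 + a) / (2 y1)
s = (3*2^2 + 32) / (2*1) mod 47 = 22
x3 = s^2 - 2 x1 mod 47 = 22^2 - 2*2 = 10
y3 = s (x1 - x3) - y1 mod 47 = 22 * (2 - 10) - 1 = 11

2P = (10, 11)


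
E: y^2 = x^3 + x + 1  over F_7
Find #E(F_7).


For each x in F_7, count y with y^2 = x^3 + 1 x + 1 mod 7:
  x = 0: RHS = 1, y in [1, 6]  -> 2 point(s)
  x = 2: RHS = 4, y in [2, 5]  -> 2 point(s)
Affine points: 4. Add the point at infinity: total = 5.

#E(F_7) = 5


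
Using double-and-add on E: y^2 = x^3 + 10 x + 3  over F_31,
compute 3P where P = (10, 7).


k = 3 = 11_2 (binary, LSB first: 11)
Double-and-add from P = (10, 7):
  bit 0 = 1: acc = O + (10, 7) = (10, 7)
  bit 1 = 1: acc = (10, 7) + (11, 24) = (20, 9)

3P = (20, 9)


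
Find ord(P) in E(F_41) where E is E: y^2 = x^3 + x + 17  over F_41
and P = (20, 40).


Compute successive multiples of P until we hit O:
  1P = (20, 40)
  2P = (37, 21)
  3P = (21, 19)
  4P = (31, 27)
  5P = (8, 39)
  6P = (15, 39)
  7P = (29, 32)
  8P = (10, 24)
  ... (continuing to 30P)
  30P = O

ord(P) = 30


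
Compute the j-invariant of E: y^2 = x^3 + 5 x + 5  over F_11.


Delta = -16(4 a^3 + 27 b^2) mod 11 = 10
-1728 * (4 a)^3 = -1728 * (4*5)^3 mod 11 = 8
j = 8 * 10^(-1) mod 11 = 3

j = 3 (mod 11)


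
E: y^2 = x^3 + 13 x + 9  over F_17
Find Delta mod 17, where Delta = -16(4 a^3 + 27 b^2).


4 a^3 + 27 b^2 = 4*13^3 + 27*9^2 = 8788 + 2187 = 10975
Delta = -16 * (10975) = -175600
Delta mod 17 = 10

Delta = 10 (mod 17)


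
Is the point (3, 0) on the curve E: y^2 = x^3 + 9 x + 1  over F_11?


Check whether y^2 = x^3 + 9 x + 1 (mod 11) for (x, y) = (3, 0).
LHS: y^2 = 0^2 mod 11 = 0
RHS: x^3 + 9 x + 1 = 3^3 + 9*3 + 1 mod 11 = 0
LHS = RHS

Yes, on the curve


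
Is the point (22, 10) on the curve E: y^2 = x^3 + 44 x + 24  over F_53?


Check whether y^2 = x^3 + 44 x + 24 (mod 53) for (x, y) = (22, 10).
LHS: y^2 = 10^2 mod 53 = 47
RHS: x^3 + 44 x + 24 = 22^3 + 44*22 + 24 mod 53 = 33
LHS != RHS

No, not on the curve


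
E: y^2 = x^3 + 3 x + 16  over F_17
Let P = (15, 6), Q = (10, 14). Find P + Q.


P != Q, so use the chord formula.
s = (y2 - y1) / (x2 - x1) = (8) / (12) mod 17 = 12
x3 = s^2 - x1 - x2 mod 17 = 12^2 - 15 - 10 = 0
y3 = s (x1 - x3) - y1 mod 17 = 12 * (15 - 0) - 6 = 4

P + Q = (0, 4)


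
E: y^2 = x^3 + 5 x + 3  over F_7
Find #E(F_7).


For each x in F_7, count y with y^2 = x^3 + 5 x + 3 mod 7:
  x = 1: RHS = 2, y in [3, 4]  -> 2 point(s)
  x = 2: RHS = 0, y in [0]  -> 1 point(s)
  x = 6: RHS = 4, y in [2, 5]  -> 2 point(s)
Affine points: 5. Add the point at infinity: total = 6.

#E(F_7) = 6


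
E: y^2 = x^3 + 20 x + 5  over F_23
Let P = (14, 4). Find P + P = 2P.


Doubling: s = (3 x1^2 + a) / (2 y1)
s = (3*14^2 + 20) / (2*4) mod 23 = 7
x3 = s^2 - 2 x1 mod 23 = 7^2 - 2*14 = 21
y3 = s (x1 - x3) - y1 mod 23 = 7 * (14 - 21) - 4 = 16

2P = (21, 16)


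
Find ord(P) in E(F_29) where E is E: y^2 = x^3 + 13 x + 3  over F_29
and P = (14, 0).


Compute successive multiples of P until we hit O:
  1P = (14, 0)
  2P = O

ord(P) = 2


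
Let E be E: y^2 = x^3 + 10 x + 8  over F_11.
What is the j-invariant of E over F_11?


Delta = -16(4 a^3 + 27 b^2) mod 11 = 4
-1728 * (4 a)^3 = -1728 * (4*10)^3 mod 11 = 9
j = 9 * 4^(-1) mod 11 = 5

j = 5 (mod 11)


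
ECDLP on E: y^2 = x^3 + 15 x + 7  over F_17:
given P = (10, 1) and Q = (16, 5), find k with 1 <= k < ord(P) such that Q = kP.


Enumerate multiples of P until we hit Q = (16, 5):
  1P = (10, 1)
  2P = (13, 11)
  3P = (7, 9)
  4P = (9, 2)
  5P = (16, 5)
Match found at i = 5.

k = 5


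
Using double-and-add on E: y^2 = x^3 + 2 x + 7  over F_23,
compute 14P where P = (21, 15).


k = 14 = 1110_2 (binary, LSB first: 0111)
Double-and-add from P = (21, 15):
  bit 0 = 0: acc unchanged = O
  bit 1 = 1: acc = O + (8, 11) = (8, 11)
  bit 2 = 1: acc = (8, 11) + (15, 13) = (9, 15)
  bit 3 = 1: acc = (9, 15) + (22, 2) = (16, 15)

14P = (16, 15)


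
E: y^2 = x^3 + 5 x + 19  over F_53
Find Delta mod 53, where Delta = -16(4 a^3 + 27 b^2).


4 a^3 + 27 b^2 = 4*5^3 + 27*19^2 = 500 + 9747 = 10247
Delta = -16 * (10247) = -163952
Delta mod 53 = 30

Delta = 30 (mod 53)


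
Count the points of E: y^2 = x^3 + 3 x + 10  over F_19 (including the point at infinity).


For each x in F_19, count y with y^2 = x^3 + 3 x + 10 mod 19:
  x = 2: RHS = 5, y in [9, 10]  -> 2 point(s)
  x = 5: RHS = 17, y in [6, 13]  -> 2 point(s)
  x = 6: RHS = 16, y in [4, 15]  -> 2 point(s)
  x = 9: RHS = 6, y in [5, 14]  -> 2 point(s)
  x = 11: RHS = 6, y in [5, 14]  -> 2 point(s)
  x = 12: RHS = 7, y in [8, 11]  -> 2 point(s)
  x = 13: RHS = 4, y in [2, 17]  -> 2 point(s)
  x = 18: RHS = 6, y in [5, 14]  -> 2 point(s)
Affine points: 16. Add the point at infinity: total = 17.

#E(F_19) = 17


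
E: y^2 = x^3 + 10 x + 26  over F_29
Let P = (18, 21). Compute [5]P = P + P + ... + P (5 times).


k = 5 = 101_2 (binary, LSB first: 101)
Double-and-add from P = (18, 21):
  bit 0 = 1: acc = O + (18, 21) = (18, 21)
  bit 1 = 0: acc unchanged = (18, 21)
  bit 2 = 1: acc = (18, 21) + (10, 16) = (10, 13)

5P = (10, 13)


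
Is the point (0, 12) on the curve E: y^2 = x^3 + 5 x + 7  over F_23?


Check whether y^2 = x^3 + 5 x + 7 (mod 23) for (x, y) = (0, 12).
LHS: y^2 = 12^2 mod 23 = 6
RHS: x^3 + 5 x + 7 = 0^3 + 5*0 + 7 mod 23 = 7
LHS != RHS

No, not on the curve


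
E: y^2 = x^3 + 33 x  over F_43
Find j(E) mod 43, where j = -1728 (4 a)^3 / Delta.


Delta = -16(4 a^3 + 27 b^2) mod 43 = 16
-1728 * (4 a)^3 = -1728 * (4*33)^3 mod 43 = 42
j = 42 * 16^(-1) mod 43 = 8

j = 8 (mod 43)


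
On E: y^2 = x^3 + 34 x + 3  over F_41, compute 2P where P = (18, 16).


Doubling: s = (3 x1^2 + a) / (2 y1)
s = (3*18^2 + 34) / (2*16) mod 41 = 34
x3 = s^2 - 2 x1 mod 41 = 34^2 - 2*18 = 13
y3 = s (x1 - x3) - y1 mod 41 = 34 * (18 - 13) - 16 = 31

2P = (13, 31)


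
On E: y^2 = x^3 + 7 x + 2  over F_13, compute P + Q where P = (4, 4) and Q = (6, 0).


P != Q, so use the chord formula.
s = (y2 - y1) / (x2 - x1) = (9) / (2) mod 13 = 11
x3 = s^2 - x1 - x2 mod 13 = 11^2 - 4 - 6 = 7
y3 = s (x1 - x3) - y1 mod 13 = 11 * (4 - 7) - 4 = 2

P + Q = (7, 2)


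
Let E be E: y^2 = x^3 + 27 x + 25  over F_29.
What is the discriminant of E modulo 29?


4 a^3 + 27 b^2 = 4*27^3 + 27*25^2 = 78732 + 16875 = 95607
Delta = -16 * (95607) = -1529712
Delta mod 29 = 9

Delta = 9 (mod 29)


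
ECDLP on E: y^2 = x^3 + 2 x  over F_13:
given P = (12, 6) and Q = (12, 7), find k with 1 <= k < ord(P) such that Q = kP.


Enumerate multiples of P until we hit Q = (12, 7):
  1P = (12, 6)
  2P = (1, 4)
  3P = (1, 9)
  4P = (12, 7)
Match found at i = 4.

k = 4


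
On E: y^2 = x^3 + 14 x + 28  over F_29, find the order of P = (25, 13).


Compute successive multiples of P until we hit O:
  1P = (25, 13)
  2P = (13, 0)
  3P = (25, 16)
  4P = O

ord(P) = 4


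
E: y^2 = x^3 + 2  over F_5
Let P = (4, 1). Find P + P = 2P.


Doubling: s = (3 x1^2 + a) / (2 y1)
s = (3*4^2 + 0) / (2*1) mod 5 = 4
x3 = s^2 - 2 x1 mod 5 = 4^2 - 2*4 = 3
y3 = s (x1 - x3) - y1 mod 5 = 4 * (4 - 3) - 1 = 3

2P = (3, 3)


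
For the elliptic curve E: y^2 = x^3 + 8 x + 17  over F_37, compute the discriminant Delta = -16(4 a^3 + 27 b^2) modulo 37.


4 a^3 + 27 b^2 = 4*8^3 + 27*17^2 = 2048 + 7803 = 9851
Delta = -16 * (9851) = -157616
Delta mod 37 = 4

Delta = 4 (mod 37)


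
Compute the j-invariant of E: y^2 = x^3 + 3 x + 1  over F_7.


Delta = -16(4 a^3 + 27 b^2) mod 7 = 3
-1728 * (4 a)^3 = -1728 * (4*3)^3 mod 7 = 6
j = 6 * 3^(-1) mod 7 = 2

j = 2 (mod 7)


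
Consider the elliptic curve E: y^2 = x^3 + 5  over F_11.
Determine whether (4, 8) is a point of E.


Check whether y^2 = x^3 + 0 x + 5 (mod 11) for (x, y) = (4, 8).
LHS: y^2 = 8^2 mod 11 = 9
RHS: x^3 + 0 x + 5 = 4^3 + 0*4 + 5 mod 11 = 3
LHS != RHS

No, not on the curve


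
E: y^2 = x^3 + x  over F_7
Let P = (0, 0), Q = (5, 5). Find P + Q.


P != Q, so use the chord formula.
s = (y2 - y1) / (x2 - x1) = (5) / (5) mod 7 = 1
x3 = s^2 - x1 - x2 mod 7 = 1^2 - 0 - 5 = 3
y3 = s (x1 - x3) - y1 mod 7 = 1 * (0 - 3) - 0 = 4

P + Q = (3, 4)


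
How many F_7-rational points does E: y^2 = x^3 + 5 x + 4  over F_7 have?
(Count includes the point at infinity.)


For each x in F_7, count y with y^2 = x^3 + 5 x + 4 mod 7:
  x = 0: RHS = 4, y in [2, 5]  -> 2 point(s)
  x = 2: RHS = 1, y in [1, 6]  -> 2 point(s)
  x = 3: RHS = 4, y in [2, 5]  -> 2 point(s)
  x = 4: RHS = 4, y in [2, 5]  -> 2 point(s)
  x = 5: RHS = 0, y in [0]  -> 1 point(s)
Affine points: 9. Add the point at infinity: total = 10.

#E(F_7) = 10


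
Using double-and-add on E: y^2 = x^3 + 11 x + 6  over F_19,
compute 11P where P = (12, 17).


k = 11 = 1011_2 (binary, LSB first: 1101)
Double-and-add from P = (12, 17):
  bit 0 = 1: acc = O + (12, 17) = (12, 17)
  bit 1 = 1: acc = (12, 17) + (2, 6) = (14, 15)
  bit 2 = 0: acc unchanged = (14, 15)
  bit 3 = 1: acc = (14, 15) + (9, 13) = (3, 16)

11P = (3, 16)


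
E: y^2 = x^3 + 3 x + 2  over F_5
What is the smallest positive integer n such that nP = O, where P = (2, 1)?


Compute successive multiples of P until we hit O:
  1P = (2, 1)
  2P = (1, 4)
  3P = (1, 1)
  4P = (2, 4)
  5P = O

ord(P) = 5


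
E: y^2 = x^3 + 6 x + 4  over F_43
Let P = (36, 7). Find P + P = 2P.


Doubling: s = (3 x1^2 + a) / (2 y1)
s = (3*36^2 + 6) / (2*7) mod 43 = 14
x3 = s^2 - 2 x1 mod 43 = 14^2 - 2*36 = 38
y3 = s (x1 - x3) - y1 mod 43 = 14 * (36 - 38) - 7 = 8

2P = (38, 8)


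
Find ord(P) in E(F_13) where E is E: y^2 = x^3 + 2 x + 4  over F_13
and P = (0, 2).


Compute successive multiples of P until we hit O:
  1P = (0, 2)
  2P = (10, 6)
  3P = (12, 1)
  4P = (2, 9)
  5P = (7, 6)
  6P = (5, 10)
  7P = (9, 7)
  8P = (8, 8)
  ... (continuing to 17P)
  17P = O

ord(P) = 17


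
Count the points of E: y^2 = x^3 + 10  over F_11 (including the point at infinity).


For each x in F_11, count y with y^2 = x^3 + 0 x + 10 mod 11:
  x = 1: RHS = 0, y in [0]  -> 1 point(s)
  x = 3: RHS = 4, y in [2, 9]  -> 2 point(s)
  x = 5: RHS = 3, y in [5, 6]  -> 2 point(s)
  x = 7: RHS = 1, y in [1, 10]  -> 2 point(s)
  x = 8: RHS = 5, y in [4, 7]  -> 2 point(s)
  x = 10: RHS = 9, y in [3, 8]  -> 2 point(s)
Affine points: 11. Add the point at infinity: total = 12.

#E(F_11) = 12


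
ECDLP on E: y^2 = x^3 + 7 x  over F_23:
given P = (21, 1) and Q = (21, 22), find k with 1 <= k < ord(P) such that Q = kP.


Enumerate multiples of P until we hit Q = (21, 22):
  1P = (21, 1)
  2P = (8, 19)
  3P = (0, 0)
  4P = (8, 4)
  5P = (21, 22)
Match found at i = 5.

k = 5
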